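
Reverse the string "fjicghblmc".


Input: fjicghblmc
Reading characters right to left:
  Position 9: 'c'
  Position 8: 'm'
  Position 7: 'l'
  Position 6: 'b'
  Position 5: 'h'
  Position 4: 'g'
  Position 3: 'c'
  Position 2: 'i'
  Position 1: 'j'
  Position 0: 'f'
Reversed: cmlbhgcijf

cmlbhgcijf


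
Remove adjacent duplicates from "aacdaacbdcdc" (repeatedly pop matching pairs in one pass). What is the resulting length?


Input: aacdaacbdcdc
Stack-based adjacent duplicate removal:
  Read 'a': push. Stack: a
  Read 'a': matches stack top 'a' => pop. Stack: (empty)
  Read 'c': push. Stack: c
  Read 'd': push. Stack: cd
  Read 'a': push. Stack: cda
  Read 'a': matches stack top 'a' => pop. Stack: cd
  Read 'c': push. Stack: cdc
  Read 'b': push. Stack: cdcb
  Read 'd': push. Stack: cdcbd
  Read 'c': push. Stack: cdcbdc
  Read 'd': push. Stack: cdcbdcd
  Read 'c': push. Stack: cdcbdcdc
Final stack: "cdcbdcdc" (length 8)

8


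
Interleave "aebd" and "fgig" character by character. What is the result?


Interleaving "aebd" and "fgig":
  Position 0: 'a' from first, 'f' from second => "af"
  Position 1: 'e' from first, 'g' from second => "eg"
  Position 2: 'b' from first, 'i' from second => "bi"
  Position 3: 'd' from first, 'g' from second => "dg"
Result: afegbidg

afegbidg


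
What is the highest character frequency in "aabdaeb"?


Input: aabdaeb
Character counts:
  'a': 3
  'b': 2
  'd': 1
  'e': 1
Maximum frequency: 3

3


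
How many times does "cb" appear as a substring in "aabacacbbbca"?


Searching for "cb" in "aabacacbbbca"
Scanning each position:
  Position 0: "aa" => no
  Position 1: "ab" => no
  Position 2: "ba" => no
  Position 3: "ac" => no
  Position 4: "ca" => no
  Position 5: "ac" => no
  Position 6: "cb" => MATCH
  Position 7: "bb" => no
  Position 8: "bb" => no
  Position 9: "bc" => no
  Position 10: "ca" => no
Total occurrences: 1

1


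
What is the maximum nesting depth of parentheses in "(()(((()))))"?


Input: "(()(((()))))"
Tracking depth:
  Position 0 '(': depth becomes 1
  Position 1 '(': depth becomes 2
  Position 2 ')': depth becomes 1
  Position 3 '(': depth becomes 2
  Position 4 '(': depth becomes 3
  Position 5 '(': depth becomes 4
  Position 6 '(': depth becomes 5
  Position 7 ')': depth becomes 4
  Position 8 ')': depth becomes 3
  Position 9 ')': depth becomes 2
  Position 10 ')': depth becomes 1
  Position 11 ')': depth becomes 0
Maximum depth reached: 5

5


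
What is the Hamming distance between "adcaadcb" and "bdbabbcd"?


Comparing "adcaadcb" and "bdbabbcd" position by position:
  Position 0: 'a' vs 'b' => differ
  Position 1: 'd' vs 'd' => same
  Position 2: 'c' vs 'b' => differ
  Position 3: 'a' vs 'a' => same
  Position 4: 'a' vs 'b' => differ
  Position 5: 'd' vs 'b' => differ
  Position 6: 'c' vs 'c' => same
  Position 7: 'b' vs 'd' => differ
Total differences (Hamming distance): 5

5


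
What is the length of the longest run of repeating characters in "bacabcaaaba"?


Input: "bacabcaaaba"
Scanning for longest run:
  Position 1 ('a'): new char, reset run to 1
  Position 2 ('c'): new char, reset run to 1
  Position 3 ('a'): new char, reset run to 1
  Position 4 ('b'): new char, reset run to 1
  Position 5 ('c'): new char, reset run to 1
  Position 6 ('a'): new char, reset run to 1
  Position 7 ('a'): continues run of 'a', length=2
  Position 8 ('a'): continues run of 'a', length=3
  Position 9 ('b'): new char, reset run to 1
  Position 10 ('a'): new char, reset run to 1
Longest run: 'a' with length 3

3


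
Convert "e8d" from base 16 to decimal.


Input: "e8d" in base 16
Positional expansion:
  Digit 'e' (value 14) x 16^2 = 3584
  Digit '8' (value 8) x 16^1 = 128
  Digit 'd' (value 13) x 16^0 = 13
Sum = 3725

3725


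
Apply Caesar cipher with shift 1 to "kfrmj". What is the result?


Caesar cipher: shift "kfrmj" by 1
  'k' (pos 10) + 1 = pos 11 = 'l'
  'f' (pos 5) + 1 = pos 6 = 'g'
  'r' (pos 17) + 1 = pos 18 = 's'
  'm' (pos 12) + 1 = pos 13 = 'n'
  'j' (pos 9) + 1 = pos 10 = 'k'
Result: lgsnk

lgsnk


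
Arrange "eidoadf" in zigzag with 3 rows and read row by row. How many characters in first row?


Zigzag "eidoadf" into 3 rows:
Placing characters:
  'e' => row 0
  'i' => row 1
  'd' => row 2
  'o' => row 1
  'a' => row 0
  'd' => row 1
  'f' => row 2
Rows:
  Row 0: "ea"
  Row 1: "iod"
  Row 2: "df"
First row length: 2

2


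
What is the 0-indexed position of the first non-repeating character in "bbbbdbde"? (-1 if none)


Input: bbbbdbde
Character frequencies:
  'b': 5
  'd': 2
  'e': 1
Scanning left to right for freq == 1:
  Position 0 ('b'): freq=5, skip
  Position 1 ('b'): freq=5, skip
  Position 2 ('b'): freq=5, skip
  Position 3 ('b'): freq=5, skip
  Position 4 ('d'): freq=2, skip
  Position 5 ('b'): freq=5, skip
  Position 6 ('d'): freq=2, skip
  Position 7 ('e'): unique! => answer = 7

7


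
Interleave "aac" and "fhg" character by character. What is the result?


Interleaving "aac" and "fhg":
  Position 0: 'a' from first, 'f' from second => "af"
  Position 1: 'a' from first, 'h' from second => "ah"
  Position 2: 'c' from first, 'g' from second => "cg"
Result: afahcg

afahcg


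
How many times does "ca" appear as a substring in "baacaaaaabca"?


Searching for "ca" in "baacaaaaabca"
Scanning each position:
  Position 0: "ba" => no
  Position 1: "aa" => no
  Position 2: "ac" => no
  Position 3: "ca" => MATCH
  Position 4: "aa" => no
  Position 5: "aa" => no
  Position 6: "aa" => no
  Position 7: "aa" => no
  Position 8: "ab" => no
  Position 9: "bc" => no
  Position 10: "ca" => MATCH
Total occurrences: 2

2


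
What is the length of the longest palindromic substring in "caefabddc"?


Input: "caefabddc"
Checking substrings for palindromes:
  [6:8] "dd" (len 2) => palindrome
Longest palindromic substring: "dd" with length 2

2


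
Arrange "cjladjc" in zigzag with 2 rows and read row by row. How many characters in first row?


Zigzag "cjladjc" into 2 rows:
Placing characters:
  'c' => row 0
  'j' => row 1
  'l' => row 0
  'a' => row 1
  'd' => row 0
  'j' => row 1
  'c' => row 0
Rows:
  Row 0: "cldc"
  Row 1: "jaj"
First row length: 4

4


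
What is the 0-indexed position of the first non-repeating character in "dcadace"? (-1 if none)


Input: dcadace
Character frequencies:
  'a': 2
  'c': 2
  'd': 2
  'e': 1
Scanning left to right for freq == 1:
  Position 0 ('d'): freq=2, skip
  Position 1 ('c'): freq=2, skip
  Position 2 ('a'): freq=2, skip
  Position 3 ('d'): freq=2, skip
  Position 4 ('a'): freq=2, skip
  Position 5 ('c'): freq=2, skip
  Position 6 ('e'): unique! => answer = 6

6


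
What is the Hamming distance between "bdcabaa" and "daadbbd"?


Comparing "bdcabaa" and "daadbbd" position by position:
  Position 0: 'b' vs 'd' => differ
  Position 1: 'd' vs 'a' => differ
  Position 2: 'c' vs 'a' => differ
  Position 3: 'a' vs 'd' => differ
  Position 4: 'b' vs 'b' => same
  Position 5: 'a' vs 'b' => differ
  Position 6: 'a' vs 'd' => differ
Total differences (Hamming distance): 6

6


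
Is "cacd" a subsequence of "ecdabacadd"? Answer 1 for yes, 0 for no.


Check if "cacd" is a subsequence of "ecdabacadd"
Greedy scan:
  Position 0 ('e'): no match needed
  Position 1 ('c'): matches sub[0] = 'c'
  Position 2 ('d'): no match needed
  Position 3 ('a'): matches sub[1] = 'a'
  Position 4 ('b'): no match needed
  Position 5 ('a'): no match needed
  Position 6 ('c'): matches sub[2] = 'c'
  Position 7 ('a'): no match needed
  Position 8 ('d'): matches sub[3] = 'd'
  Position 9 ('d'): no match needed
All 4 characters matched => is a subsequence

1


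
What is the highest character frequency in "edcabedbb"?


Input: edcabedbb
Character counts:
  'a': 1
  'b': 3
  'c': 1
  'd': 2
  'e': 2
Maximum frequency: 3

3


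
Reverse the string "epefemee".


Input: epefemee
Reading characters right to left:
  Position 7: 'e'
  Position 6: 'e'
  Position 5: 'm'
  Position 4: 'e'
  Position 3: 'f'
  Position 2: 'e'
  Position 1: 'p'
  Position 0: 'e'
Reversed: eemefepe

eemefepe


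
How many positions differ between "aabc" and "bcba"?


Comparing "aabc" and "bcba" position by position:
  Position 0: 'a' vs 'b' => DIFFER
  Position 1: 'a' vs 'c' => DIFFER
  Position 2: 'b' vs 'b' => same
  Position 3: 'c' vs 'a' => DIFFER
Positions that differ: 3

3


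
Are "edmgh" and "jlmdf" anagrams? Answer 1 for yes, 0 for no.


Strings: "edmgh", "jlmdf"
Sorted first:  deghm
Sorted second: dfjlm
Differ at position 1: 'e' vs 'f' => not anagrams

0


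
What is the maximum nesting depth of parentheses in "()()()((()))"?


Input: "()()()((()))"
Tracking depth:
  Position 0 '(': depth becomes 1
  Position 1 ')': depth becomes 0
  Position 2 '(': depth becomes 1
  Position 3 ')': depth becomes 0
  Position 4 '(': depth becomes 1
  Position 5 ')': depth becomes 0
  Position 6 '(': depth becomes 1
  Position 7 '(': depth becomes 2
  Position 8 '(': depth becomes 3
  Position 9 ')': depth becomes 2
  Position 10 ')': depth becomes 1
  Position 11 ')': depth becomes 0
Maximum depth reached: 3

3


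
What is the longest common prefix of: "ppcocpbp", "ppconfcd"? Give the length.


Words: ppcocpbp, ppconfcd
  Position 0: all 'p' => match
  Position 1: all 'p' => match
  Position 2: all 'c' => match
  Position 3: all 'o' => match
  Position 4: ('c', 'n') => mismatch, stop
LCP = "ppco" (length 4)

4


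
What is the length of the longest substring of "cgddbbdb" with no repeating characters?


Input: "cgddbbdb"
Sliding window (track last position of each char):
  Position 0 ('c'): window [0,0] length 1 -- new best
  Position 1 ('g'): window [0,1] length 2 -- new best
  Position 2 ('d'): window [0,2] length 3 -- new best
  Position 3 ('d'): repeat (last at 2), move window start to 3
  Position 3 ('d'): window [3,3] length 1
  Position 4 ('b'): window [3,4] length 2
  Position 5 ('b'): repeat (last at 4), move window start to 5
  Position 5 ('b'): window [5,5] length 1
  Position 6 ('d'): window [5,6] length 2
  Position 7 ('b'): repeat (last at 5), move window start to 6
  Position 7 ('b'): window [6,7] length 2
Longest substring with no repeats: "cgd" with length 3

3


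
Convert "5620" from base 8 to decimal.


Input: "5620" in base 8
Positional expansion:
  Digit '5' (value 5) x 8^3 = 2560
  Digit '6' (value 6) x 8^2 = 384
  Digit '2' (value 2) x 8^1 = 16
  Digit '0' (value 0) x 8^0 = 0
Sum = 2960

2960


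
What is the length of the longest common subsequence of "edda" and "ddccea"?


LCS of "edda" and "ddccea"
DP table:
           d    d    c    c    e    a
      0    0    0    0    0    0    0
  e   0    0    0    0    0    1    1
  d   0    1    1    1    1    1    1
  d   0    1    2    2    2    2    2
  a   0    1    2    2    2    2    3
LCS length = dp[4][6] = 3

3


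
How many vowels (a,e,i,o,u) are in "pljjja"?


Input: pljjja
Checking each character:
  'p' at position 0: consonant
  'l' at position 1: consonant
  'j' at position 2: consonant
  'j' at position 3: consonant
  'j' at position 4: consonant
  'a' at position 5: vowel (running total: 1)
Total vowels: 1

1


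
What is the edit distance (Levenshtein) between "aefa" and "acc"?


Computing edit distance: "aefa" -> "acc"
DP table:
           a    c    c
      0    1    2    3
  a   1    0    1    2
  e   2    1    1    2
  f   3    2    2    2
  a   4    3    3    3
Edit distance = dp[4][3] = 3

3


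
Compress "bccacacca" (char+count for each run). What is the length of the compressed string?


Input: bccacacca
Runs:
  'b' x 1 => "b1"
  'c' x 2 => "c2"
  'a' x 1 => "a1"
  'c' x 1 => "c1"
  'a' x 1 => "a1"
  'c' x 2 => "c2"
  'a' x 1 => "a1"
Compressed: "b1c2a1c1a1c2a1"
Compressed length: 14

14


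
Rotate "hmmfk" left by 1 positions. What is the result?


Input: "hmmfk", rotate left by 1
First 1 characters: "h"
Remaining characters: "mmfk"
Concatenate remaining + first: "mmfk" + "h" = "mmfkh"

mmfkh


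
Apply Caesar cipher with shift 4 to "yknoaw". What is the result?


Caesar cipher: shift "yknoaw" by 4
  'y' (pos 24) + 4 = pos 2 = 'c'
  'k' (pos 10) + 4 = pos 14 = 'o'
  'n' (pos 13) + 4 = pos 17 = 'r'
  'o' (pos 14) + 4 = pos 18 = 's'
  'a' (pos 0) + 4 = pos 4 = 'e'
  'w' (pos 22) + 4 = pos 0 = 'a'
Result: corsea

corsea


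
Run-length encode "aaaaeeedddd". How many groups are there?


Input: aaaaeeedddd
Scanning for consecutive runs:
  Group 1: 'a' x 4 (positions 0-3)
  Group 2: 'e' x 3 (positions 4-6)
  Group 3: 'd' x 4 (positions 7-10)
Total groups: 3

3


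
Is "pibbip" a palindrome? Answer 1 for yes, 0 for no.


Input: pibbip
Reversed: pibbip
  Compare pos 0 ('p') with pos 5 ('p'): match
  Compare pos 1 ('i') with pos 4 ('i'): match
  Compare pos 2 ('b') with pos 3 ('b'): match
Result: palindrome

1


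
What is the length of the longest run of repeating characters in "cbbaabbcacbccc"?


Input: "cbbaabbcacbccc"
Scanning for longest run:
  Position 1 ('b'): new char, reset run to 1
  Position 2 ('b'): continues run of 'b', length=2
  Position 3 ('a'): new char, reset run to 1
  Position 4 ('a'): continues run of 'a', length=2
  Position 5 ('b'): new char, reset run to 1
  Position 6 ('b'): continues run of 'b', length=2
  Position 7 ('c'): new char, reset run to 1
  Position 8 ('a'): new char, reset run to 1
  Position 9 ('c'): new char, reset run to 1
  Position 10 ('b'): new char, reset run to 1
  Position 11 ('c'): new char, reset run to 1
  Position 12 ('c'): continues run of 'c', length=2
  Position 13 ('c'): continues run of 'c', length=3
Longest run: 'c' with length 3

3


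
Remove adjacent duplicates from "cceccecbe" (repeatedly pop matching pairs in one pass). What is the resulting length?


Input: cceccecbe
Stack-based adjacent duplicate removal:
  Read 'c': push. Stack: c
  Read 'c': matches stack top 'c' => pop. Stack: (empty)
  Read 'e': push. Stack: e
  Read 'c': push. Stack: ec
  Read 'c': matches stack top 'c' => pop. Stack: e
  Read 'e': matches stack top 'e' => pop. Stack: (empty)
  Read 'c': push. Stack: c
  Read 'b': push. Stack: cb
  Read 'e': push. Stack: cbe
Final stack: "cbe" (length 3)

3


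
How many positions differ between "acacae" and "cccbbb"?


Comparing "acacae" and "cccbbb" position by position:
  Position 0: 'a' vs 'c' => DIFFER
  Position 1: 'c' vs 'c' => same
  Position 2: 'a' vs 'c' => DIFFER
  Position 3: 'c' vs 'b' => DIFFER
  Position 4: 'a' vs 'b' => DIFFER
  Position 5: 'e' vs 'b' => DIFFER
Positions that differ: 5

5


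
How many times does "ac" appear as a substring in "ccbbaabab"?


Searching for "ac" in "ccbbaabab"
Scanning each position:
  Position 0: "cc" => no
  Position 1: "cb" => no
  Position 2: "bb" => no
  Position 3: "ba" => no
  Position 4: "aa" => no
  Position 5: "ab" => no
  Position 6: "ba" => no
  Position 7: "ab" => no
Total occurrences: 0

0


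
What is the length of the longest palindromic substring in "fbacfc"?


Input: "fbacfc"
Checking substrings for palindromes:
  [3:6] "cfc" (len 3) => palindrome
Longest palindromic substring: "cfc" with length 3

3


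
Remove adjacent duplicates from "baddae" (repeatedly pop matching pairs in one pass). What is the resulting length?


Input: baddae
Stack-based adjacent duplicate removal:
  Read 'b': push. Stack: b
  Read 'a': push. Stack: ba
  Read 'd': push. Stack: bad
  Read 'd': matches stack top 'd' => pop. Stack: ba
  Read 'a': matches stack top 'a' => pop. Stack: b
  Read 'e': push. Stack: be
Final stack: "be" (length 2)

2


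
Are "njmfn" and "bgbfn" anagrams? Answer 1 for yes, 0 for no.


Strings: "njmfn", "bgbfn"
Sorted first:  fjmnn
Sorted second: bbfgn
Differ at position 0: 'f' vs 'b' => not anagrams

0


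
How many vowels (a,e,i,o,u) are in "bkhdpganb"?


Input: bkhdpganb
Checking each character:
  'b' at position 0: consonant
  'k' at position 1: consonant
  'h' at position 2: consonant
  'd' at position 3: consonant
  'p' at position 4: consonant
  'g' at position 5: consonant
  'a' at position 6: vowel (running total: 1)
  'n' at position 7: consonant
  'b' at position 8: consonant
Total vowels: 1

1


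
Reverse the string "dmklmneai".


Input: dmklmneai
Reading characters right to left:
  Position 8: 'i'
  Position 7: 'a'
  Position 6: 'e'
  Position 5: 'n'
  Position 4: 'm'
  Position 3: 'l'
  Position 2: 'k'
  Position 1: 'm'
  Position 0: 'd'
Reversed: iaenmlkmd

iaenmlkmd


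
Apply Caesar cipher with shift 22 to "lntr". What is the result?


Caesar cipher: shift "lntr" by 22
  'l' (pos 11) + 22 = pos 7 = 'h'
  'n' (pos 13) + 22 = pos 9 = 'j'
  't' (pos 19) + 22 = pos 15 = 'p'
  'r' (pos 17) + 22 = pos 13 = 'n'
Result: hjpn

hjpn


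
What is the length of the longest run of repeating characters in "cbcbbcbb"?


Input: "cbcbbcbb"
Scanning for longest run:
  Position 1 ('b'): new char, reset run to 1
  Position 2 ('c'): new char, reset run to 1
  Position 3 ('b'): new char, reset run to 1
  Position 4 ('b'): continues run of 'b', length=2
  Position 5 ('c'): new char, reset run to 1
  Position 6 ('b'): new char, reset run to 1
  Position 7 ('b'): continues run of 'b', length=2
Longest run: 'b' with length 2

2


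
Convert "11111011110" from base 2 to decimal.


Input: "11111011110" in base 2
Positional expansion:
  Digit '1' (value 1) x 2^10 = 1024
  Digit '1' (value 1) x 2^9 = 512
  Digit '1' (value 1) x 2^8 = 256
  Digit '1' (value 1) x 2^7 = 128
  Digit '1' (value 1) x 2^6 = 64
  Digit '0' (value 0) x 2^5 = 0
  Digit '1' (value 1) x 2^4 = 16
  Digit '1' (value 1) x 2^3 = 8
  Digit '1' (value 1) x 2^2 = 4
  Digit '1' (value 1) x 2^1 = 2
  Digit '0' (value 0) x 2^0 = 0
Sum = 2014

2014


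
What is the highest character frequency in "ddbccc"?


Input: ddbccc
Character counts:
  'b': 1
  'c': 3
  'd': 2
Maximum frequency: 3

3


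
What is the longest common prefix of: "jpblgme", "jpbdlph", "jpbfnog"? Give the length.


Words: jpblgme, jpbdlph, jpbfnog
  Position 0: all 'j' => match
  Position 1: all 'p' => match
  Position 2: all 'b' => match
  Position 3: ('l', 'd', 'f') => mismatch, stop
LCP = "jpb" (length 3)

3


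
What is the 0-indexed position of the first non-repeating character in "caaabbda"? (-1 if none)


Input: caaabbda
Character frequencies:
  'a': 4
  'b': 2
  'c': 1
  'd': 1
Scanning left to right for freq == 1:
  Position 0 ('c'): unique! => answer = 0

0


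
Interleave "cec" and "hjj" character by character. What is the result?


Interleaving "cec" and "hjj":
  Position 0: 'c' from first, 'h' from second => "ch"
  Position 1: 'e' from first, 'j' from second => "ej"
  Position 2: 'c' from first, 'j' from second => "cj"
Result: chejcj

chejcj


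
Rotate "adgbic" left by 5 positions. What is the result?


Input: "adgbic", rotate left by 5
First 5 characters: "adgbi"
Remaining characters: "c"
Concatenate remaining + first: "c" + "adgbi" = "cadgbi"

cadgbi


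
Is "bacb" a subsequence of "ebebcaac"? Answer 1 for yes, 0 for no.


Check if "bacb" is a subsequence of "ebebcaac"
Greedy scan:
  Position 0 ('e'): no match needed
  Position 1 ('b'): matches sub[0] = 'b'
  Position 2 ('e'): no match needed
  Position 3 ('b'): no match needed
  Position 4 ('c'): no match needed
  Position 5 ('a'): matches sub[1] = 'a'
  Position 6 ('a'): no match needed
  Position 7 ('c'): matches sub[2] = 'c'
Only matched 3/4 characters => not a subsequence

0


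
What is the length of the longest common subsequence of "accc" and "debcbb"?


LCS of "accc" and "debcbb"
DP table:
           d    e    b    c    b    b
      0    0    0    0    0    0    0
  a   0    0    0    0    0    0    0
  c   0    0    0    0    1    1    1
  c   0    0    0    0    1    1    1
  c   0    0    0    0    1    1    1
LCS length = dp[4][6] = 1

1


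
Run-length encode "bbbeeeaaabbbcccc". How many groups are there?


Input: bbbeeeaaabbbcccc
Scanning for consecutive runs:
  Group 1: 'b' x 3 (positions 0-2)
  Group 2: 'e' x 3 (positions 3-5)
  Group 3: 'a' x 3 (positions 6-8)
  Group 4: 'b' x 3 (positions 9-11)
  Group 5: 'c' x 4 (positions 12-15)
Total groups: 5

5


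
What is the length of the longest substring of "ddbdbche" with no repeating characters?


Input: "ddbdbche"
Sliding window (track last position of each char):
  Position 0 ('d'): window [0,0] length 1 -- new best
  Position 1 ('d'): repeat (last at 0), move window start to 1
  Position 1 ('d'): window [1,1] length 1
  Position 2 ('b'): window [1,2] length 2 -- new best
  Position 3 ('d'): repeat (last at 1), move window start to 2
  Position 3 ('d'): window [2,3] length 2
  Position 4 ('b'): repeat (last at 2), move window start to 3
  Position 4 ('b'): window [3,4] length 2
  Position 5 ('c'): window [3,5] length 3 -- new best
  Position 6 ('h'): window [3,6] length 4 -- new best
  Position 7 ('e'): window [3,7] length 5 -- new best
Longest substring with no repeats: "dbche" with length 5

5


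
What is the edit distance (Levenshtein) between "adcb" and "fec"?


Computing edit distance: "adcb" -> "fec"
DP table:
           f    e    c
      0    1    2    3
  a   1    1    2    3
  d   2    2    2    3
  c   3    3    3    2
  b   4    4    4    3
Edit distance = dp[4][3] = 3

3


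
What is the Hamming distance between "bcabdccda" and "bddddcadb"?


Comparing "bcabdccda" and "bddddcadb" position by position:
  Position 0: 'b' vs 'b' => same
  Position 1: 'c' vs 'd' => differ
  Position 2: 'a' vs 'd' => differ
  Position 3: 'b' vs 'd' => differ
  Position 4: 'd' vs 'd' => same
  Position 5: 'c' vs 'c' => same
  Position 6: 'c' vs 'a' => differ
  Position 7: 'd' vs 'd' => same
  Position 8: 'a' vs 'b' => differ
Total differences (Hamming distance): 5

5


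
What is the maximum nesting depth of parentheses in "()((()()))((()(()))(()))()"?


Input: "()((()()))((()(()))(()))()"
Tracking depth:
  Position 0 '(': depth becomes 1
  Position 1 ')': depth becomes 0
  Position 2 '(': depth becomes 1
  Position 3 '(': depth becomes 2
  Position 4 '(': depth becomes 3
  Position 5 ')': depth becomes 2
  Position 6 '(': depth becomes 3
  Position 7 ')': depth becomes 2
  Position 8 ')': depth becomes 1
  Position 9 ')': depth becomes 0
  Position 10 '(': depth becomes 1
  Position 11 '(': depth becomes 2
  Position 12 '(': depth becomes 3
  Position 13 ')': depth becomes 2
  Position 14 '(': depth becomes 3
  Position 15 '(': depth becomes 4
  Position 16 ')': depth becomes 3
  Position 17 ')': depth becomes 2
  Position 18 ')': depth becomes 1
  Position 19 '(': depth becomes 2
  Position 20 '(': depth becomes 3
  Position 21 ')': depth becomes 2
  Position 22 ')': depth becomes 1
  Position 23 ')': depth becomes 0
  Position 24 '(': depth becomes 1
  Position 25 ')': depth becomes 0
Maximum depth reached: 4

4


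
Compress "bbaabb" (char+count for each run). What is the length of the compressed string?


Input: bbaabb
Runs:
  'b' x 2 => "b2"
  'a' x 2 => "a2"
  'b' x 2 => "b2"
Compressed: "b2a2b2"
Compressed length: 6

6


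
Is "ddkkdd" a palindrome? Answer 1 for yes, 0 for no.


Input: ddkkdd
Reversed: ddkkdd
  Compare pos 0 ('d') with pos 5 ('d'): match
  Compare pos 1 ('d') with pos 4 ('d'): match
  Compare pos 2 ('k') with pos 3 ('k'): match
Result: palindrome

1


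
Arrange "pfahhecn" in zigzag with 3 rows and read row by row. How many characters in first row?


Zigzag "pfahhecn" into 3 rows:
Placing characters:
  'p' => row 0
  'f' => row 1
  'a' => row 2
  'h' => row 1
  'h' => row 0
  'e' => row 1
  'c' => row 2
  'n' => row 1
Rows:
  Row 0: "ph"
  Row 1: "fhen"
  Row 2: "ac"
First row length: 2

2


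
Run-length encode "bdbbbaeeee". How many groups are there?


Input: bdbbbaeeee
Scanning for consecutive runs:
  Group 1: 'b' x 1 (positions 0-0)
  Group 2: 'd' x 1 (positions 1-1)
  Group 3: 'b' x 3 (positions 2-4)
  Group 4: 'a' x 1 (positions 5-5)
  Group 5: 'e' x 4 (positions 6-9)
Total groups: 5

5


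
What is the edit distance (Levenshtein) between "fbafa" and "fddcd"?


Computing edit distance: "fbafa" -> "fddcd"
DP table:
           f    d    d    c    d
      0    1    2    3    4    5
  f   1    0    1    2    3    4
  b   2    1    1    2    3    4
  a   3    2    2    2    3    4
  f   4    3    3    3    3    4
  a   5    4    4    4    4    4
Edit distance = dp[5][5] = 4

4


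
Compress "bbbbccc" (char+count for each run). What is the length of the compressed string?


Input: bbbbccc
Runs:
  'b' x 4 => "b4"
  'c' x 3 => "c3"
Compressed: "b4c3"
Compressed length: 4

4


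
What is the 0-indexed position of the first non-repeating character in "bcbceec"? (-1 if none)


Input: bcbceec
Character frequencies:
  'b': 2
  'c': 3
  'e': 2
Scanning left to right for freq == 1:
  Position 0 ('b'): freq=2, skip
  Position 1 ('c'): freq=3, skip
  Position 2 ('b'): freq=2, skip
  Position 3 ('c'): freq=3, skip
  Position 4 ('e'): freq=2, skip
  Position 5 ('e'): freq=2, skip
  Position 6 ('c'): freq=3, skip
  No unique character found => answer = -1

-1


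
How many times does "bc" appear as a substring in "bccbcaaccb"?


Searching for "bc" in "bccbcaaccb"
Scanning each position:
  Position 0: "bc" => MATCH
  Position 1: "cc" => no
  Position 2: "cb" => no
  Position 3: "bc" => MATCH
  Position 4: "ca" => no
  Position 5: "aa" => no
  Position 6: "ac" => no
  Position 7: "cc" => no
  Position 8: "cb" => no
Total occurrences: 2

2


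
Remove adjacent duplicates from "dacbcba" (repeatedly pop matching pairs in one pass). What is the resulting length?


Input: dacbcba
Stack-based adjacent duplicate removal:
  Read 'd': push. Stack: d
  Read 'a': push. Stack: da
  Read 'c': push. Stack: dac
  Read 'b': push. Stack: dacb
  Read 'c': push. Stack: dacbc
  Read 'b': push. Stack: dacbcb
  Read 'a': push. Stack: dacbcba
Final stack: "dacbcba" (length 7)

7


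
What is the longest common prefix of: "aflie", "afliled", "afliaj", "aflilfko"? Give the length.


Words: aflie, afliled, afliaj, aflilfko
  Position 0: all 'a' => match
  Position 1: all 'f' => match
  Position 2: all 'l' => match
  Position 3: all 'i' => match
  Position 4: ('e', 'l', 'a', 'l') => mismatch, stop
LCP = "afli" (length 4)

4


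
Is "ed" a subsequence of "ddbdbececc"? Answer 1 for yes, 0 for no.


Check if "ed" is a subsequence of "ddbdbececc"
Greedy scan:
  Position 0 ('d'): no match needed
  Position 1 ('d'): no match needed
  Position 2 ('b'): no match needed
  Position 3 ('d'): no match needed
  Position 4 ('b'): no match needed
  Position 5 ('e'): matches sub[0] = 'e'
  Position 6 ('c'): no match needed
  Position 7 ('e'): no match needed
  Position 8 ('c'): no match needed
  Position 9 ('c'): no match needed
Only matched 1/2 characters => not a subsequence

0


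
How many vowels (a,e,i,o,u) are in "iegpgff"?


Input: iegpgff
Checking each character:
  'i' at position 0: vowel (running total: 1)
  'e' at position 1: vowel (running total: 2)
  'g' at position 2: consonant
  'p' at position 3: consonant
  'g' at position 4: consonant
  'f' at position 5: consonant
  'f' at position 6: consonant
Total vowels: 2

2


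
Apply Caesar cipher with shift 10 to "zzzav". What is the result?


Caesar cipher: shift "zzzav" by 10
  'z' (pos 25) + 10 = pos 9 = 'j'
  'z' (pos 25) + 10 = pos 9 = 'j'
  'z' (pos 25) + 10 = pos 9 = 'j'
  'a' (pos 0) + 10 = pos 10 = 'k'
  'v' (pos 21) + 10 = pos 5 = 'f'
Result: jjjkf

jjjkf


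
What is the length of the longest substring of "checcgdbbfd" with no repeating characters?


Input: "checcgdbbfd"
Sliding window (track last position of each char):
  Position 0 ('c'): window [0,0] length 1 -- new best
  Position 1 ('h'): window [0,1] length 2 -- new best
  Position 2 ('e'): window [0,2] length 3 -- new best
  Position 3 ('c'): repeat (last at 0), move window start to 1
  Position 3 ('c'): window [1,3] length 3
  Position 4 ('c'): repeat (last at 3), move window start to 4
  Position 4 ('c'): window [4,4] length 1
  Position 5 ('g'): window [4,5] length 2
  Position 6 ('d'): window [4,6] length 3
  Position 7 ('b'): window [4,7] length 4 -- new best
  Position 8 ('b'): repeat (last at 7), move window start to 8
  Position 8 ('b'): window [8,8] length 1
  Position 9 ('f'): window [8,9] length 2
  Position 10 ('d'): window [8,10] length 3
Longest substring with no repeats: "cgdb" with length 4

4


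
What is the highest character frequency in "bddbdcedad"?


Input: bddbdcedad
Character counts:
  'a': 1
  'b': 2
  'c': 1
  'd': 5
  'e': 1
Maximum frequency: 5

5


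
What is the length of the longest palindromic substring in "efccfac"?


Input: "efccfac"
Checking substrings for palindromes:
  [1:5] "fccf" (len 4) => palindrome
  [2:4] "cc" (len 2) => palindrome
Longest palindromic substring: "fccf" with length 4

4


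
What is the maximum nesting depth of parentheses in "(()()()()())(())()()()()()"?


Input: "(()()()()())(())()()()()()"
Tracking depth:
  Position 0 '(': depth becomes 1
  Position 1 '(': depth becomes 2
  Position 2 ')': depth becomes 1
  Position 3 '(': depth becomes 2
  Position 4 ')': depth becomes 1
  Position 5 '(': depth becomes 2
  Position 6 ')': depth becomes 1
  Position 7 '(': depth becomes 2
  Position 8 ')': depth becomes 1
  Position 9 '(': depth becomes 2
  Position 10 ')': depth becomes 1
  Position 11 ')': depth becomes 0
  Position 12 '(': depth becomes 1
  Position 13 '(': depth becomes 2
  Position 14 ')': depth becomes 1
  Position 15 ')': depth becomes 0
  Position 16 '(': depth becomes 1
  Position 17 ')': depth becomes 0
  Position 18 '(': depth becomes 1
  Position 19 ')': depth becomes 0
  Position 20 '(': depth becomes 1
  Position 21 ')': depth becomes 0
  Position 22 '(': depth becomes 1
  Position 23 ')': depth becomes 0
  Position 24 '(': depth becomes 1
  Position 25 ')': depth becomes 0
Maximum depth reached: 2

2


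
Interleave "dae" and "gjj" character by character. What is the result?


Interleaving "dae" and "gjj":
  Position 0: 'd' from first, 'g' from second => "dg"
  Position 1: 'a' from first, 'j' from second => "aj"
  Position 2: 'e' from first, 'j' from second => "ej"
Result: dgajej

dgajej


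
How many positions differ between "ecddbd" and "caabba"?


Comparing "ecddbd" and "caabba" position by position:
  Position 0: 'e' vs 'c' => DIFFER
  Position 1: 'c' vs 'a' => DIFFER
  Position 2: 'd' vs 'a' => DIFFER
  Position 3: 'd' vs 'b' => DIFFER
  Position 4: 'b' vs 'b' => same
  Position 5: 'd' vs 'a' => DIFFER
Positions that differ: 5

5


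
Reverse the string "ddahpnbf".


Input: ddahpnbf
Reading characters right to left:
  Position 7: 'f'
  Position 6: 'b'
  Position 5: 'n'
  Position 4: 'p'
  Position 3: 'h'
  Position 2: 'a'
  Position 1: 'd'
  Position 0: 'd'
Reversed: fbnphadd

fbnphadd


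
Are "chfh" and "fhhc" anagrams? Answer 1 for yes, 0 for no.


Strings: "chfh", "fhhc"
Sorted first:  cfhh
Sorted second: cfhh
Sorted forms match => anagrams

1


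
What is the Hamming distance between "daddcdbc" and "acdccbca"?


Comparing "daddcdbc" and "acdccbca" position by position:
  Position 0: 'd' vs 'a' => differ
  Position 1: 'a' vs 'c' => differ
  Position 2: 'd' vs 'd' => same
  Position 3: 'd' vs 'c' => differ
  Position 4: 'c' vs 'c' => same
  Position 5: 'd' vs 'b' => differ
  Position 6: 'b' vs 'c' => differ
  Position 7: 'c' vs 'a' => differ
Total differences (Hamming distance): 6

6


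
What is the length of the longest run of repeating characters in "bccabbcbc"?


Input: "bccabbcbc"
Scanning for longest run:
  Position 1 ('c'): new char, reset run to 1
  Position 2 ('c'): continues run of 'c', length=2
  Position 3 ('a'): new char, reset run to 1
  Position 4 ('b'): new char, reset run to 1
  Position 5 ('b'): continues run of 'b', length=2
  Position 6 ('c'): new char, reset run to 1
  Position 7 ('b'): new char, reset run to 1
  Position 8 ('c'): new char, reset run to 1
Longest run: 'c' with length 2

2


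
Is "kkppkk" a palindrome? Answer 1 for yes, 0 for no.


Input: kkppkk
Reversed: kkppkk
  Compare pos 0 ('k') with pos 5 ('k'): match
  Compare pos 1 ('k') with pos 4 ('k'): match
  Compare pos 2 ('p') with pos 3 ('p'): match
Result: palindrome

1


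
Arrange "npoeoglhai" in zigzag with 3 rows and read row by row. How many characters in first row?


Zigzag "npoeoglhai" into 3 rows:
Placing characters:
  'n' => row 0
  'p' => row 1
  'o' => row 2
  'e' => row 1
  'o' => row 0
  'g' => row 1
  'l' => row 2
  'h' => row 1
  'a' => row 0
  'i' => row 1
Rows:
  Row 0: "noa"
  Row 1: "peghi"
  Row 2: "ol"
First row length: 3

3


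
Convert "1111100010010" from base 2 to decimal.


Input: "1111100010010" in base 2
Positional expansion:
  Digit '1' (value 1) x 2^12 = 4096
  Digit '1' (value 1) x 2^11 = 2048
  Digit '1' (value 1) x 2^10 = 1024
  Digit '1' (value 1) x 2^9 = 512
  Digit '1' (value 1) x 2^8 = 256
  Digit '0' (value 0) x 2^7 = 0
  Digit '0' (value 0) x 2^6 = 0
  Digit '0' (value 0) x 2^5 = 0
  Digit '1' (value 1) x 2^4 = 16
  Digit '0' (value 0) x 2^3 = 0
  Digit '0' (value 0) x 2^2 = 0
  Digit '1' (value 1) x 2^1 = 2
  Digit '0' (value 0) x 2^0 = 0
Sum = 7954

7954


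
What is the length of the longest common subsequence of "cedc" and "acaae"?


LCS of "cedc" and "acaae"
DP table:
           a    c    a    a    e
      0    0    0    0    0    0
  c   0    0    1    1    1    1
  e   0    0    1    1    1    2
  d   0    0    1    1    1    2
  c   0    0    1    1    1    2
LCS length = dp[4][5] = 2

2


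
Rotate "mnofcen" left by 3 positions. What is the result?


Input: "mnofcen", rotate left by 3
First 3 characters: "mno"
Remaining characters: "fcen"
Concatenate remaining + first: "fcen" + "mno" = "fcenmno"

fcenmno


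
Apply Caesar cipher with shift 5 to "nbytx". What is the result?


Caesar cipher: shift "nbytx" by 5
  'n' (pos 13) + 5 = pos 18 = 's'
  'b' (pos 1) + 5 = pos 6 = 'g'
  'y' (pos 24) + 5 = pos 3 = 'd'
  't' (pos 19) + 5 = pos 24 = 'y'
  'x' (pos 23) + 5 = pos 2 = 'c'
Result: sgdyc

sgdyc


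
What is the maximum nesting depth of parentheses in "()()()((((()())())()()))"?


Input: "()()()((((()())())()()))"
Tracking depth:
  Position 0 '(': depth becomes 1
  Position 1 ')': depth becomes 0
  Position 2 '(': depth becomes 1
  Position 3 ')': depth becomes 0
  Position 4 '(': depth becomes 1
  Position 5 ')': depth becomes 0
  Position 6 '(': depth becomes 1
  Position 7 '(': depth becomes 2
  Position 8 '(': depth becomes 3
  Position 9 '(': depth becomes 4
  Position 10 '(': depth becomes 5
  Position 11 ')': depth becomes 4
  Position 12 '(': depth becomes 5
  Position 13 ')': depth becomes 4
  Position 14 ')': depth becomes 3
  Position 15 '(': depth becomes 4
  Position 16 ')': depth becomes 3
  Position 17 ')': depth becomes 2
  Position 18 '(': depth becomes 3
  Position 19 ')': depth becomes 2
  Position 20 '(': depth becomes 3
  Position 21 ')': depth becomes 2
  Position 22 ')': depth becomes 1
  Position 23 ')': depth becomes 0
Maximum depth reached: 5

5


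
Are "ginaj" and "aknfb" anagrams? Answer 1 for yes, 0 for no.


Strings: "ginaj", "aknfb"
Sorted first:  agijn
Sorted second: abfkn
Differ at position 1: 'g' vs 'b' => not anagrams

0


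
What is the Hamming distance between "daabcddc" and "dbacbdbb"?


Comparing "daabcddc" and "dbacbdbb" position by position:
  Position 0: 'd' vs 'd' => same
  Position 1: 'a' vs 'b' => differ
  Position 2: 'a' vs 'a' => same
  Position 3: 'b' vs 'c' => differ
  Position 4: 'c' vs 'b' => differ
  Position 5: 'd' vs 'd' => same
  Position 6: 'd' vs 'b' => differ
  Position 7: 'c' vs 'b' => differ
Total differences (Hamming distance): 5

5


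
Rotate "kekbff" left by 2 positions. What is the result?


Input: "kekbff", rotate left by 2
First 2 characters: "ke"
Remaining characters: "kbff"
Concatenate remaining + first: "kbff" + "ke" = "kbffke"

kbffke


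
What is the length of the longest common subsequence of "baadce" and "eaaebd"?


LCS of "baadce" and "eaaebd"
DP table:
           e    a    a    e    b    d
      0    0    0    0    0    0    0
  b   0    0    0    0    0    1    1
  a   0    0    1    1    1    1    1
  a   0    0    1    2    2    2    2
  d   0    0    1    2    2    2    3
  c   0    0    1    2    2    2    3
  e   0    1    1    2    3    3    3
LCS length = dp[6][6] = 3

3


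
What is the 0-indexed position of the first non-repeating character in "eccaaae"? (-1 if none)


Input: eccaaae
Character frequencies:
  'a': 3
  'c': 2
  'e': 2
Scanning left to right for freq == 1:
  Position 0 ('e'): freq=2, skip
  Position 1 ('c'): freq=2, skip
  Position 2 ('c'): freq=2, skip
  Position 3 ('a'): freq=3, skip
  Position 4 ('a'): freq=3, skip
  Position 5 ('a'): freq=3, skip
  Position 6 ('e'): freq=2, skip
  No unique character found => answer = -1

-1


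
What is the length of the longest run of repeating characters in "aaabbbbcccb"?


Input: "aaabbbbcccb"
Scanning for longest run:
  Position 1 ('a'): continues run of 'a', length=2
  Position 2 ('a'): continues run of 'a', length=3
  Position 3 ('b'): new char, reset run to 1
  Position 4 ('b'): continues run of 'b', length=2
  Position 5 ('b'): continues run of 'b', length=3
  Position 6 ('b'): continues run of 'b', length=4
  Position 7 ('c'): new char, reset run to 1
  Position 8 ('c'): continues run of 'c', length=2
  Position 9 ('c'): continues run of 'c', length=3
  Position 10 ('b'): new char, reset run to 1
Longest run: 'b' with length 4

4


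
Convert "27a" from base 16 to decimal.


Input: "27a" in base 16
Positional expansion:
  Digit '2' (value 2) x 16^2 = 512
  Digit '7' (value 7) x 16^1 = 112
  Digit 'a' (value 10) x 16^0 = 10
Sum = 634

634


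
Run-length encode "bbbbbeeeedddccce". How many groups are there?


Input: bbbbbeeeedddccce
Scanning for consecutive runs:
  Group 1: 'b' x 5 (positions 0-4)
  Group 2: 'e' x 4 (positions 5-8)
  Group 3: 'd' x 3 (positions 9-11)
  Group 4: 'c' x 3 (positions 12-14)
  Group 5: 'e' x 1 (positions 15-15)
Total groups: 5

5


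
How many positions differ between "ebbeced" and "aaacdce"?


Comparing "ebbeced" and "aaacdce" position by position:
  Position 0: 'e' vs 'a' => DIFFER
  Position 1: 'b' vs 'a' => DIFFER
  Position 2: 'b' vs 'a' => DIFFER
  Position 3: 'e' vs 'c' => DIFFER
  Position 4: 'c' vs 'd' => DIFFER
  Position 5: 'e' vs 'c' => DIFFER
  Position 6: 'd' vs 'e' => DIFFER
Positions that differ: 7

7


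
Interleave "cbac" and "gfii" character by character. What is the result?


Interleaving "cbac" and "gfii":
  Position 0: 'c' from first, 'g' from second => "cg"
  Position 1: 'b' from first, 'f' from second => "bf"
  Position 2: 'a' from first, 'i' from second => "ai"
  Position 3: 'c' from first, 'i' from second => "ci"
Result: cgbfaici

cgbfaici


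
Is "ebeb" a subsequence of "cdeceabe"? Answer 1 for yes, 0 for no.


Check if "ebeb" is a subsequence of "cdeceabe"
Greedy scan:
  Position 0 ('c'): no match needed
  Position 1 ('d'): no match needed
  Position 2 ('e'): matches sub[0] = 'e'
  Position 3 ('c'): no match needed
  Position 4 ('e'): no match needed
  Position 5 ('a'): no match needed
  Position 6 ('b'): matches sub[1] = 'b'
  Position 7 ('e'): matches sub[2] = 'e'
Only matched 3/4 characters => not a subsequence

0


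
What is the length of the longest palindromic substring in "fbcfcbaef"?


Input: "fbcfcbaef"
Checking substrings for palindromes:
  [1:6] "bcfcb" (len 5) => palindrome
  [2:5] "cfc" (len 3) => palindrome
Longest palindromic substring: "bcfcb" with length 5

5


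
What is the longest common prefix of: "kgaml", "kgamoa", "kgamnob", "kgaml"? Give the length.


Words: kgaml, kgamoa, kgamnob, kgaml
  Position 0: all 'k' => match
  Position 1: all 'g' => match
  Position 2: all 'a' => match
  Position 3: all 'm' => match
  Position 4: ('l', 'o', 'n', 'l') => mismatch, stop
LCP = "kgam" (length 4)

4


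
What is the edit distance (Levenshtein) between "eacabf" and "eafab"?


Computing edit distance: "eacabf" -> "eafab"
DP table:
           e    a    f    a    b
      0    1    2    3    4    5
  e   1    0    1    2    3    4
  a   2    1    0    1    2    3
  c   3    2    1    1    2    3
  a   4    3    2    2    1    2
  b   5    4    3    3    2    1
  f   6    5    4    3    3    2
Edit distance = dp[6][5] = 2

2
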